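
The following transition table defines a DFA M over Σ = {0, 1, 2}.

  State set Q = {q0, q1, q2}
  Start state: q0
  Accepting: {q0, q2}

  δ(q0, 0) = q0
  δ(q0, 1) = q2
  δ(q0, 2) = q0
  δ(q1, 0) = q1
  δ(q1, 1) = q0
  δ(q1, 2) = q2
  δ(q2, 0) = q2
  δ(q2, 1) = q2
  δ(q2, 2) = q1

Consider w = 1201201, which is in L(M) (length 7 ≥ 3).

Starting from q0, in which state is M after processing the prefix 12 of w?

q1

Run of M on the first 2 characters of w = 1 2:
  step 0: q0  (start)
  step 1: q2  (read 1: q0→q2)
  step 2: q1  (read 2: q2→q1)

After reading 2 characters, M is in state q1.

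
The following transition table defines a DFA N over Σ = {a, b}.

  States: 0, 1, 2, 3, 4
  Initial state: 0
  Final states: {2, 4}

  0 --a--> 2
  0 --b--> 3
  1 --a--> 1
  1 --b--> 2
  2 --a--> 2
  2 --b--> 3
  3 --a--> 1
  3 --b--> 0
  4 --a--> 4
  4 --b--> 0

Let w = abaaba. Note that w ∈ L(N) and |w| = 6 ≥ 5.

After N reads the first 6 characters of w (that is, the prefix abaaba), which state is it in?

State sequence: 0 -a-> 2 -b-> 3 -a-> 1 -a-> 1 -b-> 2 -a-> 2

After reading 6 characters, N is in state 2.

2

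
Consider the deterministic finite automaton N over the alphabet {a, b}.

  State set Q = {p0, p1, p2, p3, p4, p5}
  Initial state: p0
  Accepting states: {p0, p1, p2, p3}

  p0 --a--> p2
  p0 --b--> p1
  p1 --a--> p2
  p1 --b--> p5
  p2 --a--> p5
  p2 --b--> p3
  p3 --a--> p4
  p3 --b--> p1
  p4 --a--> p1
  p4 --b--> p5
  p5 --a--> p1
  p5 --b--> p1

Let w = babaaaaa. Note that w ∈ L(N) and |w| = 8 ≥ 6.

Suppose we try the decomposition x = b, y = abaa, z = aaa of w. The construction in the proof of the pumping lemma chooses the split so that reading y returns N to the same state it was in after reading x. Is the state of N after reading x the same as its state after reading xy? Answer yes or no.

State sequence: p0 -b-> p1 -a-> p2 -b-> p3 -a-> p4 -a-> p1

After x (step 1): p1. After xy (step 5): p1.
They match, so y = abaa drives N around a cycle from p1 back to itself; pumping y any number of times keeps N in p1 before reading z, and xyⁱz ∈ L(N) for every i ≥ 0.

yes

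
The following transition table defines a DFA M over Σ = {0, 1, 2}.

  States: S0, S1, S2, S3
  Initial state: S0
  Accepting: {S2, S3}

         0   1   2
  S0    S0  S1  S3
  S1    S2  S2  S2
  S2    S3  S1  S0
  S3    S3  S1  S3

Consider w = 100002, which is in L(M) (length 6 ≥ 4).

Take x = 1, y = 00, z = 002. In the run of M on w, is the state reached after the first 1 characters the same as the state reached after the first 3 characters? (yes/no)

State sequence: S0 -1-> S1 -0-> S2 -0-> S3

After x (step 1): S1. After xy (step 3): S3.
They differ (S1 ≠ S3), so y is not a cycle from the state after x; this split is not the one the pumping-lemma construction produces, and pumping y need not keep the string in L(M).

no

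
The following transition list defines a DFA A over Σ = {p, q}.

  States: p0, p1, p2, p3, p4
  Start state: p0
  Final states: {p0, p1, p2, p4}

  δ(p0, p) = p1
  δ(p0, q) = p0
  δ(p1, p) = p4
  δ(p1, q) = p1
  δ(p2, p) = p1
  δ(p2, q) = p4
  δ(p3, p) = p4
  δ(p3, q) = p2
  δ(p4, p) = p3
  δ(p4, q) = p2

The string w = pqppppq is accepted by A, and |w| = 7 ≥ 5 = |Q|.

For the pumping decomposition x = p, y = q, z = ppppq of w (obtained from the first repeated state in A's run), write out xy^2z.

xy^2z = p·q·q·ppppq = pqqppppq.
Reading y = q takes A from p1 back to p1, so after x·y·y the machine is still in p1, and z then leads to the accepting state p2. Hence pqqppppq ∈ L(A).

pqqppppq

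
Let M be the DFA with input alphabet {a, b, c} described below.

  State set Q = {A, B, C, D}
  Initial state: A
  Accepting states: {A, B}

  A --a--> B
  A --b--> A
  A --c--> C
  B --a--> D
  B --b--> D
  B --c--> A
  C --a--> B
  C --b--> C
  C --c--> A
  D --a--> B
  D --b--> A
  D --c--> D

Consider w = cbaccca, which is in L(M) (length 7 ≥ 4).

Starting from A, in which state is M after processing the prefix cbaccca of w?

B

Run of M on the first 7 characters of w = c b a c c c a:
  step 0: A  (start)
  step 1: C  (read c: A→C)
  step 2: C  (read b: C→C)
  step 3: B  (read a: C→B)
  step 4: A  (read c: B→A)
  step 5: C  (read c: A→C)
  step 6: A  (read c: C→A)
  step 7: B  (read a: A→B)

After reading 7 characters, M is in state B.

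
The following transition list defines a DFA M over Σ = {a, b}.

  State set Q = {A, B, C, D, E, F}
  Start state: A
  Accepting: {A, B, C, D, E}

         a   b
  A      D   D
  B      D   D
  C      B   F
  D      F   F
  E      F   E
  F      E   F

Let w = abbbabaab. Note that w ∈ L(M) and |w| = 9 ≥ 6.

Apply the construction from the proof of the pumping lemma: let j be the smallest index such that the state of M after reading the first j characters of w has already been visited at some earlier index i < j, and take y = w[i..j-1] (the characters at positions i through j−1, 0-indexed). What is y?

b

Run of M on w = a b b b a b a a b:
  step 0: A  (start)
  step 1: D  (read a: A→D)
  step 2: F  (read b: D→F)
  step 3: F  (read b: F→F)   ← first repeat (F seen earlier)
  step 4: F  (read b: F→F)
  step 5: E  (read a: F→E)
  step 6: E  (read b: E→E)
  step 7: F  (read a: E→F)
  step 8: E  (read a: F→E)
  step 9: E  (read b: E→E)

So i = 2, j = 3, giving x = w[0:2] = ab, y = w[2:3] = b, z = w[3:9] = babaab.
Check: |xy| = 3 ≤ 6 and |y| = 1 ≥ 1. Reading y takes M from F back to F, so every xyⁱz is accepted.
With |Q| = 6, pigeonhole forces a state repeat no later than step 6; the substring read between the first and second visits to that state can be pumped.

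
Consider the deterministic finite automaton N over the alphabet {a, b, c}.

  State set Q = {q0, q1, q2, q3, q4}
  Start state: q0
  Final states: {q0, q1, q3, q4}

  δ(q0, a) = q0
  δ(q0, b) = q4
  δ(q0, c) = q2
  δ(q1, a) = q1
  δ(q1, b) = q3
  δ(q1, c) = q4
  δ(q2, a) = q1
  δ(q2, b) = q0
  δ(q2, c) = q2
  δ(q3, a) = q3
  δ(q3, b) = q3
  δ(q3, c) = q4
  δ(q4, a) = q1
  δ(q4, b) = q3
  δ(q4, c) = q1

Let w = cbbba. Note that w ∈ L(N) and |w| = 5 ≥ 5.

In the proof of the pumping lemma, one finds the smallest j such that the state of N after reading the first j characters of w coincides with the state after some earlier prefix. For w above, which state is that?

Run of N on w = c b b b a:
  step 0: q0  (start)
  step 1: q2  (read c: q0→q2)
  step 2: q0  (read b: q2→q0)   ← first repeat (q0 seen earlier)
  step 3: q4  (read b: q0→q4)
  step 4: q3  (read b: q4→q3)
  step 5: q3  (read a: q3→q3)

The earliest repeat is at step j = 2: N is in q0, which it already visited at step i = 0.
The DFA has 5 states, so the proof of the pumping lemma guarantees a repeated state among the first 5+1 visited; the segment between the two visits is the pumpable y.

q0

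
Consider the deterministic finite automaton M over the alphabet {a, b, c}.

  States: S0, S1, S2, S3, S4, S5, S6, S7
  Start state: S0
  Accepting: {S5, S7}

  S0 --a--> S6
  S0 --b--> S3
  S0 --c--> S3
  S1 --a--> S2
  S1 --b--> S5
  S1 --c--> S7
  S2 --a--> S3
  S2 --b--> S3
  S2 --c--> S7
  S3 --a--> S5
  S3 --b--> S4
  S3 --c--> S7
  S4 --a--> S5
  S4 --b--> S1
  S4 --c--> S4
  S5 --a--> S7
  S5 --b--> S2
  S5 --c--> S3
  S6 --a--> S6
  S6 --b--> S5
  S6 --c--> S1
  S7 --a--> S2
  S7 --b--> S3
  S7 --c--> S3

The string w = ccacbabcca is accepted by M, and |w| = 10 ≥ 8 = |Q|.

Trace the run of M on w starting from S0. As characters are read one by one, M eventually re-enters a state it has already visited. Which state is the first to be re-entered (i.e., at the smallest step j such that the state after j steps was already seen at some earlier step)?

Run of M on w = c c a c b a b c c a:
  step 0: S0  (start)
  step 1: S3  (read c: S0→S3)
  step 2: S7  (read c: S3→S7)
  step 3: S2  (read a: S7→S2)
  step 4: S7  (read c: S2→S7)   ← first repeat (S7 seen earlier)
  step 5: S3  (read b: S7→S3)
  step 6: S5  (read a: S3→S5)
  step 7: S2  (read b: S5→S2)
  step 8: S7  (read c: S2→S7)
  step 9: S3  (read c: S7→S3)
  step 10: S5  (read a: S3→S5)

The earliest repeat is at step j = 4: M is in S7, which it already visited at step i = 2.

S7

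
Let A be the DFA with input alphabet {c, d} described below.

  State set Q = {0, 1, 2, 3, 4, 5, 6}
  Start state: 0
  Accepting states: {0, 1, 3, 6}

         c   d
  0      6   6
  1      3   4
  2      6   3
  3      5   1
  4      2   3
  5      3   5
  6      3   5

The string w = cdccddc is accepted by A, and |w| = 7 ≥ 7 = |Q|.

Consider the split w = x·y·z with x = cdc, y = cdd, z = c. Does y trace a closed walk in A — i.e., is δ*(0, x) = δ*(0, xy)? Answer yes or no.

no

State sequence: 0 -c-> 6 -d-> 5 -c-> 3 -c-> 5 -d-> 5 -d-> 5

After x (step 3): 3. After xy (step 6): 5.
They differ (3 ≠ 5), so y is not a cycle from the state after x; this split is not the one the pumping-lemma construction produces, and pumping y need not keep the string in L(A).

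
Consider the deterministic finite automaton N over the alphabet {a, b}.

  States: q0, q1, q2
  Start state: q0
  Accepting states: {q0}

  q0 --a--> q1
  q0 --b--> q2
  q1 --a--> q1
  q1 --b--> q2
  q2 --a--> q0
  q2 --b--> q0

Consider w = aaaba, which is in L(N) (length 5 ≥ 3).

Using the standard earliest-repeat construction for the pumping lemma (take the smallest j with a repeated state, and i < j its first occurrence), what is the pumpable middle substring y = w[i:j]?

Run of N on w = a a a b a:
  step 0: q0  (start)
  step 1: q1  (read a: q0→q1)
  step 2: q1  (read a: q1→q1)   ← first repeat (q1 seen earlier)
  step 3: q1  (read a: q1→q1)
  step 4: q2  (read b: q1→q2)
  step 5: q0  (read a: q2→q0)

So i = 1, j = 2, giving x = w[0:1] = a, y = w[1:2] = a, z = w[2:5] = aba.
Check: |xy| = 2 ≤ 3 and |y| = 1 ≥ 1. Reading y takes N from q1 back to q1, so every xyⁱz is accepted.
The DFA has 3 states, so the proof of the pumping lemma guarantees a repeated state among the first 3+1 visited; the segment between the two visits is the pumpable y.

a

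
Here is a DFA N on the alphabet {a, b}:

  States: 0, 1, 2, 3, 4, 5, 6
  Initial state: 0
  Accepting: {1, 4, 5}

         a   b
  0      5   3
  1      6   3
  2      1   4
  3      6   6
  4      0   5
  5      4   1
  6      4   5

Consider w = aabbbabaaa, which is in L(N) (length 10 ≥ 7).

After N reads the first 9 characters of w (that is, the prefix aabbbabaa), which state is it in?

Run of N on the first 9 characters of w = a a b b b a b a a:
  step 0: 0  (start)
  step 1: 5  (read a: 0→5)
  step 2: 4  (read a: 5→4)
  step 3: 5  (read b: 4→5)
  step 4: 1  (read b: 5→1)
  step 5: 3  (read b: 1→3)
  step 6: 6  (read a: 3→6)
  step 7: 5  (read b: 6→5)
  step 8: 4  (read a: 5→4)
  step 9: 0  (read a: 4→0)

After reading 9 characters, N is in state 0.
(This kind of state-tracing is the core of the pumping-lemma construction: with 7 states, pigeonhole forces a repeat within the first 7 steps.)

0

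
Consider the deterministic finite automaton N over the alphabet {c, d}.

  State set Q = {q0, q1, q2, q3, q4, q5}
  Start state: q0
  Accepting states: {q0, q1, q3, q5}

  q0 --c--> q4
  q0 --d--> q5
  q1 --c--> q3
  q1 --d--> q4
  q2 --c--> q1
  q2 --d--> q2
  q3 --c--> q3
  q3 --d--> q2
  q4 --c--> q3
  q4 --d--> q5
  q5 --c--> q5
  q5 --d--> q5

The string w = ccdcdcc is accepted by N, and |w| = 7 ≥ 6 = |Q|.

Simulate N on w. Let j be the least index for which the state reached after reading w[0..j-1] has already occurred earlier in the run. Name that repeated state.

q4

Run of N on w = c c d c d c c:
  step 0: q0  (start)
  step 1: q4  (read c: q0→q4)
  step 2: q3  (read c: q4→q3)
  step 3: q2  (read d: q3→q2)
  step 4: q1  (read c: q2→q1)
  step 5: q4  (read d: q1→q4)   ← first repeat (q4 seen earlier)
  step 6: q3  (read c: q4→q3)
  step 7: q3  (read c: q3→q3)

The earliest repeat is at step j = 5: N is in q4, which it already visited at step i = 1.
Pumping length from the standard proof: p = 6 (the number of states). The repeated state found above gives |xy| = j ≤ 6 and |y| = j − i ≥ 1.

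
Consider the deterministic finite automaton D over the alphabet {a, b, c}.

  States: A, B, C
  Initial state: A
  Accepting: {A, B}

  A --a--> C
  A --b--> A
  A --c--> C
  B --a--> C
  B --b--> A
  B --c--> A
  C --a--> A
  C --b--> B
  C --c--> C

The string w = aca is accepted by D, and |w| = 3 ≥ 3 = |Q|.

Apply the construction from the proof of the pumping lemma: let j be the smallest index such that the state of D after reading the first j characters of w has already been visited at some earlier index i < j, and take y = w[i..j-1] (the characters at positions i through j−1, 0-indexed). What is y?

c

State sequence: A -a-> C -c-> C -a-> A
First repeat at step 2: C was already visited.

So i = 1, j = 2, giving x = w[0:1] = a, y = w[1:2] = c, z = w[2:3] = a.
Check: |xy| = 2 ≤ 3 and |y| = 1 ≥ 1. Reading y takes D from C back to C, so every xyⁱz is accepted.
Since D has 3 states, any run of length ≥ 3 visits 3+1 states, so by pigeonhole some state repeats within the first 3 steps — that repeat gives the pumpable loop.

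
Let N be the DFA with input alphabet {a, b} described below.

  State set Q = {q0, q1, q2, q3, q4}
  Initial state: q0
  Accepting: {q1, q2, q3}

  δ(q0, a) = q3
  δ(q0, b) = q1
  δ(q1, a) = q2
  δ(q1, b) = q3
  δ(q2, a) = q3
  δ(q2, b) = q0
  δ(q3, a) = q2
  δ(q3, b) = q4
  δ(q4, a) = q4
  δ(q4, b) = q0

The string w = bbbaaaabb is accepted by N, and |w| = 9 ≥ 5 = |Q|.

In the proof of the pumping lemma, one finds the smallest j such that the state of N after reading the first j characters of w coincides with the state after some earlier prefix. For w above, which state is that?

q4

State sequence: q0 -b-> q1 -b-> q3 -b-> q4 -a-> q4 -a-> q4 -a-> q4 -a-> q4 -b-> q0 -b-> q1
First repeat at step 4: q4 was already visited.

The earliest repeat is at step j = 4: N is in q4, which it already visited at step i = 3.
Pumping length from the standard proof: p = 5 (the number of states). The repeated state found above gives |xy| = j ≤ 5 and |y| = j − i ≥ 1.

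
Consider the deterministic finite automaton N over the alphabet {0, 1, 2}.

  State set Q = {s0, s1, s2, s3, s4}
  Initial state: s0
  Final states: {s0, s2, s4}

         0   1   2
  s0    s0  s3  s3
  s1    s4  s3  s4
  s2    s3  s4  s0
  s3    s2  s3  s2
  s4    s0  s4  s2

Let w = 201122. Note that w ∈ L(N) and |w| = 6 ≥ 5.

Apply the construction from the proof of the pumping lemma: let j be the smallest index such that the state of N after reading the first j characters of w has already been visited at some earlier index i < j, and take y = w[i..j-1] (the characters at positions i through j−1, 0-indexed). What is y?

1

State sequence: s0 -2-> s3 -0-> s2 -1-> s4 -1-> s4 -2-> s2 -2-> s0
First repeat at step 4: s4 was already visited.

So i = 3, j = 4, giving x = w[0:3] = 201, y = w[3:4] = 1, z = w[4:6] = 22.
Check: |xy| = 4 ≤ 5 and |y| = 1 ≥ 1. Reading y takes N from s4 back to s4, so every xyⁱz is accepted.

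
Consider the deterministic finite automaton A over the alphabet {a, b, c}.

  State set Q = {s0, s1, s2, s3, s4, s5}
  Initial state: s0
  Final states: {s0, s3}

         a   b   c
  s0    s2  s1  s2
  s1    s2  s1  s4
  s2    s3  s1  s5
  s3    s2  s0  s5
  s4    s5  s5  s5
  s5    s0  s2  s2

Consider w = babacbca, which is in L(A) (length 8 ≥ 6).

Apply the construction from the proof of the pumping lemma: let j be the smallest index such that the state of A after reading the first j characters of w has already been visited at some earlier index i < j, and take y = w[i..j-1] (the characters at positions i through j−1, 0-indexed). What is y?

State sequence: s0 -b-> s1 -a-> s2 -b-> s1 -a-> s2 -c-> s5 -b-> s2 -c-> s5 -a-> s0
First repeat at step 3: s1 was already visited.

So i = 1, j = 3, giving x = w[0:1] = b, y = w[1:3] = ab, z = w[3:8] = acbca.
Check: |xy| = 3 ≤ 6 and |y| = 2 ≥ 1. Reading y takes A from s1 back to s1, so every xyⁱz is accepted.

ab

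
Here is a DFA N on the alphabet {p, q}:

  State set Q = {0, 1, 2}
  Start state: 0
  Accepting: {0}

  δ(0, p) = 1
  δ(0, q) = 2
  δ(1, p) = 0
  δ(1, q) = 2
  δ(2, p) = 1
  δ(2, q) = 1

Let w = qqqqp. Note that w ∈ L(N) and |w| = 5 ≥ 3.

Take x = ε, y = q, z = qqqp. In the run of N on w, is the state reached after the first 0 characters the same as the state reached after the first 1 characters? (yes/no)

State sequence: 0 -q-> 2

After x (step 0): 0. After xy (step 1): 2.
They differ (0 ≠ 2), so y is not a cycle from the state after x; this split is not the one the pumping-lemma construction produces, and pumping y need not keep the string in L(N).

no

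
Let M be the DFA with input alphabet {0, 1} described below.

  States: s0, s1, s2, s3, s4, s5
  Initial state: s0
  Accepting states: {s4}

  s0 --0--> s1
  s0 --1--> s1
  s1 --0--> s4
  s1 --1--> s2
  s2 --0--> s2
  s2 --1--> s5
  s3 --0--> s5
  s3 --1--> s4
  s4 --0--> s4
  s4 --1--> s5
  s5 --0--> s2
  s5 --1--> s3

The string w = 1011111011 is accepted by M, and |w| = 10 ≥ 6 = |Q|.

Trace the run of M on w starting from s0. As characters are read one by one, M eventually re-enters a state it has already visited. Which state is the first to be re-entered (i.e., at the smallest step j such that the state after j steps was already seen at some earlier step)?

Run of M on w = 1 0 1 1 1 1 1 0 1 1:
  step 0: s0  (start)
  step 1: s1  (read 1: s0→s1)
  step 2: s4  (read 0: s1→s4)
  step 3: s5  (read 1: s4→s5)
  step 4: s3  (read 1: s5→s3)
  step 5: s4  (read 1: s3→s4)   ← first repeat (s4 seen earlier)
  step 6: s5  (read 1: s4→s5)
  step 7: s3  (read 1: s5→s3)
  step 8: s5  (read 0: s3→s5)
  step 9: s3  (read 1: s5→s3)
  step 10: s4  (read 1: s3→s4)

The earliest repeat is at step j = 5: M is in s4, which it already visited at step i = 2.

s4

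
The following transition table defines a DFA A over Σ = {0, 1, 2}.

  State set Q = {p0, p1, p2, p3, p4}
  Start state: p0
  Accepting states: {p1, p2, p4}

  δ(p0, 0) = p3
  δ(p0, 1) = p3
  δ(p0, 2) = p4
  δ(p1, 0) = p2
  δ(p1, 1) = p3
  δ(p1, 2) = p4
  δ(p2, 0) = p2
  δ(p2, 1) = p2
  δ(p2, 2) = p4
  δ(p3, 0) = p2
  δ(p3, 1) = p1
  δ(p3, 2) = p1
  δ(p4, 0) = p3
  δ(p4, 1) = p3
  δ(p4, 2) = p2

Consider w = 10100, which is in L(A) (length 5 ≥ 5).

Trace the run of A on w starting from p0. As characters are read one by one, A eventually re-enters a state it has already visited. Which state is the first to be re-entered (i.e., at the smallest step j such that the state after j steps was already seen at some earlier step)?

p2

State sequence: p0 -1-> p3 -0-> p2 -1-> p2 -0-> p2 -0-> p2
First repeat at step 3: p2 was already visited.

The earliest repeat is at step j = 3: A is in p2, which it already visited at step i = 2.
With |Q| = 5, pigeonhole forces a state repeat no later than step 5; the substring read between the first and second visits to that state can be pumped.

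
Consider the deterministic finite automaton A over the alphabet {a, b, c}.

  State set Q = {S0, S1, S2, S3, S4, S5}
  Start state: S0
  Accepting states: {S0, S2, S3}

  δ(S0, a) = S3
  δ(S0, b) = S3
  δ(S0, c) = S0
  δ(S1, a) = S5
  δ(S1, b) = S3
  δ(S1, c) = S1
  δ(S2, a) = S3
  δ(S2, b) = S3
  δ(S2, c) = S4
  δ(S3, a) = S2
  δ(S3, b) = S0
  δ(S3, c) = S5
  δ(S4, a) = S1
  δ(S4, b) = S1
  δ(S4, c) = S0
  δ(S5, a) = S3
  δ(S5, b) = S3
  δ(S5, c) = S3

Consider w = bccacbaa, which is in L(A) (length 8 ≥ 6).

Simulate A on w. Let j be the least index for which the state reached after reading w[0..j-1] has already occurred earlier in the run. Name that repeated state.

S3

State sequence: S0 -b-> S3 -c-> S5 -c-> S3 -a-> S2 -c-> S4 -b-> S1 -a-> S5 -a-> S3
First repeat at step 3: S3 was already visited.

The earliest repeat is at step j = 3: A is in S3, which it already visited at step i = 1.
The DFA has 6 states, so the proof of the pumping lemma guarantees a repeated state among the first 6+1 visited; the segment between the two visits is the pumpable y.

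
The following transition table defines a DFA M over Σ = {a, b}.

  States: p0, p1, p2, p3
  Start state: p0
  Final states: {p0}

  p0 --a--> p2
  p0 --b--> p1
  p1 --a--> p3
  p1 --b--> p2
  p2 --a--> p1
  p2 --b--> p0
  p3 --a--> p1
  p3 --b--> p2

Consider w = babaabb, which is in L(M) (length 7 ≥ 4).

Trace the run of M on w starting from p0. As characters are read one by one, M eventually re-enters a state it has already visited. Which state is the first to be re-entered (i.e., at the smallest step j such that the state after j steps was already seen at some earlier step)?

p1

State sequence: p0 -b-> p1 -a-> p3 -b-> p2 -a-> p1 -a-> p3 -b-> p2 -b-> p0
First repeat at step 4: p1 was already visited.

The earliest repeat is at step j = 4: M is in p1, which it already visited at step i = 1.
Pumping length from the standard proof: p = 4 (the number of states). The repeated state found above gives |xy| = j ≤ 4 and |y| = j − i ≥ 1.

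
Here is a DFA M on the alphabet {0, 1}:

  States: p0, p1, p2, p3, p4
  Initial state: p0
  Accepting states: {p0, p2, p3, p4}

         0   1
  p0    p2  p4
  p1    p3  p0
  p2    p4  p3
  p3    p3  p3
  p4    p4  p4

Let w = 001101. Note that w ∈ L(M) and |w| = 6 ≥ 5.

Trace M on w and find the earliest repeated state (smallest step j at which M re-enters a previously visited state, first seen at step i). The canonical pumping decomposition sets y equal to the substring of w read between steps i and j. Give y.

1

Run of M on w = 0 0 1 1 0 1:
  step 0: p0  (start)
  step 1: p2  (read 0: p0→p2)
  step 2: p4  (read 0: p2→p4)
  step 3: p4  (read 1: p4→p4)   ← first repeat (p4 seen earlier)
  step 4: p4  (read 1: p4→p4)
  step 5: p4  (read 0: p4→p4)
  step 6: p4  (read 1: p4→p4)

So i = 2, j = 3, giving x = w[0:2] = 00, y = w[2:3] = 1, z = w[3:6] = 101.
Check: |xy| = 3 ≤ 5 and |y| = 1 ≥ 1. Reading y takes M from p4 back to p4, so every xyⁱz is accepted.
Since M has 5 states, any run of length ≥ 5 visits 5+1 states, so by pigeonhole some state repeats within the first 5 steps — that repeat gives the pumpable loop.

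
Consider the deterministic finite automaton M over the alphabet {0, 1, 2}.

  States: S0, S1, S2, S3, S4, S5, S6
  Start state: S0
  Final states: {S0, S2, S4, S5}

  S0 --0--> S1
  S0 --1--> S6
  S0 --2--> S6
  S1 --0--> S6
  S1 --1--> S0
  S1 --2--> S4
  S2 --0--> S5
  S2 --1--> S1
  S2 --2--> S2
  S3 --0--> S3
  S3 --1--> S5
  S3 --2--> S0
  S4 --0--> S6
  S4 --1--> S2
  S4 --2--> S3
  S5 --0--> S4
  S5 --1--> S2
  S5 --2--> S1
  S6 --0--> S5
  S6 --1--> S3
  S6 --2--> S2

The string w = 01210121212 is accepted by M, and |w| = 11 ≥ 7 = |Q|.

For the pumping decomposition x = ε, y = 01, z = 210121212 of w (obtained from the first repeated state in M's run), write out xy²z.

0101210121212

xy^2z = ε·01·01·210121212 = 0101210121212.
Reading y = 01 takes M from S0 back to S0, so after x·y·y the machine is still in S0, and z then leads to the accepting state S0. Hence 0101210121212 ∈ L(M).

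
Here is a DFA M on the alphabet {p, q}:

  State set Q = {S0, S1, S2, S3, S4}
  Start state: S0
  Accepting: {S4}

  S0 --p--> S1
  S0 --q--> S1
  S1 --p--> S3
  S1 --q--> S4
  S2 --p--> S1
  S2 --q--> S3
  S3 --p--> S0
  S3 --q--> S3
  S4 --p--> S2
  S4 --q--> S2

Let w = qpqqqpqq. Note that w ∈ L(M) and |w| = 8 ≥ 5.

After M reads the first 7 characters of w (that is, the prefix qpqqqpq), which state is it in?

Run of M on the first 7 characters of w = q p q q q p q:
  step 0: S0  (start)
  step 1: S1  (read q: S0→S1)
  step 2: S3  (read p: S1→S3)
  step 3: S3  (read q: S3→S3)
  step 4: S3  (read q: S3→S3)
  step 5: S3  (read q: S3→S3)
  step 6: S0  (read p: S3→S0)
  step 7: S1  (read q: S0→S1)

After reading 7 characters, M is in state S1.
(This kind of state-tracing is the core of the pumping-lemma construction: with 5 states, pigeonhole forces a repeat within the first 5 steps.)

S1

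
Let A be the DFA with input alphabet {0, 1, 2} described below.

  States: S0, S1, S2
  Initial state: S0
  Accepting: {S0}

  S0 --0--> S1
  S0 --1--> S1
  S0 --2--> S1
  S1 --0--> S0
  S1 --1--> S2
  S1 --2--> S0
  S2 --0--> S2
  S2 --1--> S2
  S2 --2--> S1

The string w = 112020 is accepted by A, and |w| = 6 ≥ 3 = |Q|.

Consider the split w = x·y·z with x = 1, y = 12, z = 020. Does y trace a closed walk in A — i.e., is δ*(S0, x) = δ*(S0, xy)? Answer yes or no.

Run of A on the first 3 characters of w = 1 1 2:
  step 0: S0  (start)
  step 1: S1  (read 1: S0→S1)
  step 2: S2  (read 1: S1→S2)
  step 3: S1  (read 2: S2→S1)

After x (step 1): S1. After xy (step 3): S1.
They match, so y = 12 drives A around a cycle from S1 back to itself; pumping y any number of times keeps A in S1 before reading z, and xyⁱz ∈ L(A) for every i ≥ 0.

yes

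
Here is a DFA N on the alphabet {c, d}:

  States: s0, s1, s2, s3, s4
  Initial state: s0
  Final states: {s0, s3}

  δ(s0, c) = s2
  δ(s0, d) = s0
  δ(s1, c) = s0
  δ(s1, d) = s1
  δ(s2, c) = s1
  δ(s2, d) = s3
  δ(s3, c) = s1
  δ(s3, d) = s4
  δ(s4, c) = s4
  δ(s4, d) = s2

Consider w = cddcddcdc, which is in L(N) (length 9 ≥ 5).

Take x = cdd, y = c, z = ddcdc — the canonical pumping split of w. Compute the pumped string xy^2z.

cddccddcdc

xy^2z = cdd·c·c·ddcdc = cddccddcdc.
Reading y = c takes N from s4 back to s4, so after x·y·y the machine is still in s4, and z then leads to the accepting state s0. Hence cddccddcdc ∈ L(N).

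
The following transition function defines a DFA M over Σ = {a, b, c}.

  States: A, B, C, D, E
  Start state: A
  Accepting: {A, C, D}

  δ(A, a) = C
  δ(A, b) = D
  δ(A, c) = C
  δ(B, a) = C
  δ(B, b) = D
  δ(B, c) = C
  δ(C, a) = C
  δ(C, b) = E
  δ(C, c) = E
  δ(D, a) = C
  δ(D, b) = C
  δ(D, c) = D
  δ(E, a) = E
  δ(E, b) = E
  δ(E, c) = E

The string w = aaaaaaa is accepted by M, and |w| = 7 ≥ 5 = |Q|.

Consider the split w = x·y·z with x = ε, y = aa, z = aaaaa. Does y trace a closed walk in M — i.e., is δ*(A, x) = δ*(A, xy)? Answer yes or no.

Run of M on the first 2 characters of w = a a:
  step 0: A  (start)
  step 1: C  (read a: A→C)
  step 2: C  (read a: C→C)

After x (step 0): A. After xy (step 2): C.
They differ (A ≠ C), so y is not a cycle from the state after x; this split is not the one the pumping-lemma construction produces, and pumping y need not keep the string in L(M).

no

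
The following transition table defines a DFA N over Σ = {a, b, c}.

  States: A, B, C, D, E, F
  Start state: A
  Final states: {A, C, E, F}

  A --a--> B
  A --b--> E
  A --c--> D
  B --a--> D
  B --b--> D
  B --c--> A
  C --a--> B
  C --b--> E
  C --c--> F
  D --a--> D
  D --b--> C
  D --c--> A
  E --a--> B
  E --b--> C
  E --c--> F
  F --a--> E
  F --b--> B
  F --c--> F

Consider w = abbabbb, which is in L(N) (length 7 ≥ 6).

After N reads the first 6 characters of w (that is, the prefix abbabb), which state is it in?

C

State sequence: A -a-> B -b-> D -b-> C -a-> B -b-> D -b-> C

After reading 6 characters, N is in state C.
(This kind of state-tracing is the core of the pumping-lemma construction: with 6 states, pigeonhole forces a repeat within the first 6 steps.)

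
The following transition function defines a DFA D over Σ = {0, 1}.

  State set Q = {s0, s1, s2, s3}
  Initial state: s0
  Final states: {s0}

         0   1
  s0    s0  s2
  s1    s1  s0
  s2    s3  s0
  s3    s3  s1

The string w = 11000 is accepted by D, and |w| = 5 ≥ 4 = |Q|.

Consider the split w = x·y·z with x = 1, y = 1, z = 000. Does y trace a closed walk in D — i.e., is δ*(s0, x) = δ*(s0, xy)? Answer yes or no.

no

Run of D on the first 2 characters of w = 1 1:
  step 0: s0  (start)
  step 1: s2  (read 1: s0→s2)
  step 2: s0  (read 1: s2→s0)

After x (step 1): s2. After xy (step 2): s0.
They differ (s2 ≠ s0), so y is not a cycle from the state after x; this split is not the one the pumping-lemma construction produces, and pumping y need not keep the string in L(D).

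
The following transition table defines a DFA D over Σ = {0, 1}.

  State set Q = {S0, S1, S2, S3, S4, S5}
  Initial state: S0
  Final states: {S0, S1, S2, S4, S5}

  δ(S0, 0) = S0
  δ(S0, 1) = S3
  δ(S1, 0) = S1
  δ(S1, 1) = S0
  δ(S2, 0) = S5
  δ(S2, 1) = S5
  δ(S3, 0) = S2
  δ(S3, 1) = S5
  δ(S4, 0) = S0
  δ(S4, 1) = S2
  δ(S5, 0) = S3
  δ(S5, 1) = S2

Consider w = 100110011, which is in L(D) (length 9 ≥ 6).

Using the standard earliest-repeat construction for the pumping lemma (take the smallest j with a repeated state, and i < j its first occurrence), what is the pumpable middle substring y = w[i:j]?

State sequence: S0 -1-> S3 -0-> S2 -0-> S5 -1-> S2 -1-> S5 -0-> S3 -0-> S2 -1-> S5 -1-> S2
First repeat at step 4: S2 was already visited.

So i = 2, j = 4, giving x = w[0:2] = 10, y = w[2:4] = 01, z = w[4:9] = 10011.
Check: |xy| = 4 ≤ 6 and |y| = 2 ≥ 1. Reading y takes D from S2 back to S2, so every xyⁱz is accepted.
With |Q| = 6, pigeonhole forces a state repeat no later than step 6; the substring read between the first and second visits to that state can be pumped.

01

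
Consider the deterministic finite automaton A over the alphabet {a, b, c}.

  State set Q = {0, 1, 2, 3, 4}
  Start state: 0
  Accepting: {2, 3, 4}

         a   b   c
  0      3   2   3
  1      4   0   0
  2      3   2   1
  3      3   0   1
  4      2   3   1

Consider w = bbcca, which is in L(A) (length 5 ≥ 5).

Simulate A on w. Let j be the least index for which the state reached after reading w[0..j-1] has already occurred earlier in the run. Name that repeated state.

State sequence: 0 -b-> 2 -b-> 2 -c-> 1 -c-> 0 -a-> 3
First repeat at step 2: 2 was already visited.

The earliest repeat is at step j = 2: A is in 2, which it already visited at step i = 1.
Since A has 5 states, any run of length ≥ 5 visits 5+1 states, so by pigeonhole some state repeats within the first 5 steps — that repeat gives the pumpable loop.

2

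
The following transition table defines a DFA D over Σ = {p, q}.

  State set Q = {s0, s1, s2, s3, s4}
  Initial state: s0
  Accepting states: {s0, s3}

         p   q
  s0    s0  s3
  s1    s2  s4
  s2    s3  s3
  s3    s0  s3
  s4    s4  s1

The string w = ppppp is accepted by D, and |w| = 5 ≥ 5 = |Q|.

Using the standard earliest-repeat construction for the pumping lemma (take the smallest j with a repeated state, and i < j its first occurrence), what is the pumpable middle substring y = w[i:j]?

State sequence: s0 -p-> s0 -p-> s0 -p-> s0 -p-> s0 -p-> s0
First repeat at step 1: s0 was already visited.

So i = 0, j = 1, giving x = w[0:0] = ε, y = w[0:1] = p, z = w[1:5] = pppp.
Check: |xy| = 1 ≤ 5 and |y| = 1 ≥ 1. Reading y takes D from s0 back to s0, so every xyⁱz is accepted.

p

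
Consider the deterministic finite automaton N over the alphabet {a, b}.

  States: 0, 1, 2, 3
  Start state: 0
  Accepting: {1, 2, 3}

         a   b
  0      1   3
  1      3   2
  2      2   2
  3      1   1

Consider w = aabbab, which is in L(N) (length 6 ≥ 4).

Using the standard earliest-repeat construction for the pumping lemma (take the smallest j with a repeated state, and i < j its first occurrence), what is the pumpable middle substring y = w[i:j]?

State sequence: 0 -a-> 1 -a-> 3 -b-> 1 -b-> 2 -a-> 2 -b-> 2
First repeat at step 3: 1 was already visited.

So i = 1, j = 3, giving x = w[0:1] = a, y = w[1:3] = ab, z = w[3:6] = bab.
Check: |xy| = 3 ≤ 4 and |y| = 2 ≥ 1. Reading y takes N from 1 back to 1, so every xyⁱz is accepted.
With |Q| = 4, pigeonhole forces a state repeat no later than step 4; the substring read between the first and second visits to that state can be pumped.

ab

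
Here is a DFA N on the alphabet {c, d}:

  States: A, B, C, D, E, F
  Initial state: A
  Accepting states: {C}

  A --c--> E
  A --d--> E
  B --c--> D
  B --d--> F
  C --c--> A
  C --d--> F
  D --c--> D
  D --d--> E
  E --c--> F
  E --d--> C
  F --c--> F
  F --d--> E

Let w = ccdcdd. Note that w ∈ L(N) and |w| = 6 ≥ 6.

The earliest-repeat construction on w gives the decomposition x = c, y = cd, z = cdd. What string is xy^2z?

xy^2z = c·cd·cd·cdd = ccdcdcdd.
Reading y = cd takes N from E back to E, so after x·y·y the machine is still in E, and z then leads to the accepting state C. Hence ccdcdcdd ∈ L(N).

ccdcdcdd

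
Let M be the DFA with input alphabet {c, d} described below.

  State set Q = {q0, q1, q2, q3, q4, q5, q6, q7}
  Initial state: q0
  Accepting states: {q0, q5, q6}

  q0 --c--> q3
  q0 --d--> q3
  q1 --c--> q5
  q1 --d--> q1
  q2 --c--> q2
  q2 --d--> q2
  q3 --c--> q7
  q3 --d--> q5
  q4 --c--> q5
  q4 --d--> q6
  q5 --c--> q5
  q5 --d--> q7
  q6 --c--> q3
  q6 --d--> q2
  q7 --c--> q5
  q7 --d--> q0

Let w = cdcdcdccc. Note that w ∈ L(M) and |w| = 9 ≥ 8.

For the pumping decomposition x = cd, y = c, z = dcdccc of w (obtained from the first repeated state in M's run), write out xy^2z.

cdccdcdccc

xy^2z = cd·c·c·dcdccc = cdccdcdccc.
Reading y = c takes M from q5 back to q5, so after x·y·y the machine is still in q5, and z then leads to the accepting state q5. Hence cdccdcdccc ∈ L(M).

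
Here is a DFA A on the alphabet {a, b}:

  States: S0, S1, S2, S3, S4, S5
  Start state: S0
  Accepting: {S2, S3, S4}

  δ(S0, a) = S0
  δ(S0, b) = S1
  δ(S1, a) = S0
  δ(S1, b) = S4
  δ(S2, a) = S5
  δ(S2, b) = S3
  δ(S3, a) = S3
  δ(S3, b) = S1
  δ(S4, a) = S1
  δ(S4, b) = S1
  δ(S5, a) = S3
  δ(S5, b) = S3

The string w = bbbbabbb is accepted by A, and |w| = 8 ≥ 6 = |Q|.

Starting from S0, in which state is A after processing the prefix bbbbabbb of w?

State sequence: S0 -b-> S1 -b-> S4 -b-> S1 -b-> S4 -a-> S1 -b-> S4 -b-> S1 -b-> S4

After reading 8 characters, A is in state S4.

S4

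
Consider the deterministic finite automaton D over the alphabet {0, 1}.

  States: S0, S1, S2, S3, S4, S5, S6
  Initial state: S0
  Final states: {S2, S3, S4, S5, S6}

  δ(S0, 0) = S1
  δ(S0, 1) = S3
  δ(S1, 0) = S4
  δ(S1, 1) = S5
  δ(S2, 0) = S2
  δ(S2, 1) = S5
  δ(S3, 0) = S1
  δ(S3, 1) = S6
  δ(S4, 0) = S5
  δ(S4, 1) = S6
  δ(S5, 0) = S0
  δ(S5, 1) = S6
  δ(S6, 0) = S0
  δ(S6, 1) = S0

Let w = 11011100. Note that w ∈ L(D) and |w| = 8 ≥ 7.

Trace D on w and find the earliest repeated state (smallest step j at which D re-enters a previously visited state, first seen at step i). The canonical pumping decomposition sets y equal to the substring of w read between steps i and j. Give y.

Run of D on w = 1 1 0 1 1 1 0 0:
  step 0: S0  (start)
  step 1: S3  (read 1: S0→S3)
  step 2: S6  (read 1: S3→S6)
  step 3: S0  (read 0: S6→S0)   ← first repeat (S0 seen earlier)
  step 4: S3  (read 1: S0→S3)
  step 5: S6  (read 1: S3→S6)
  step 6: S0  (read 1: S6→S0)
  step 7: S1  (read 0: S0→S1)
  step 8: S4  (read 0: S1→S4)

So i = 0, j = 3, giving x = w[0:0] = ε, y = w[0:3] = 110, z = w[3:8] = 11100.
Check: |xy| = 3 ≤ 7 and |y| = 3 ≥ 1. Reading y takes D from S0 back to S0, so every xyⁱz is accepted.
With |Q| = 7, pigeonhole forces a state repeat no later than step 7; the substring read between the first and second visits to that state can be pumped.

110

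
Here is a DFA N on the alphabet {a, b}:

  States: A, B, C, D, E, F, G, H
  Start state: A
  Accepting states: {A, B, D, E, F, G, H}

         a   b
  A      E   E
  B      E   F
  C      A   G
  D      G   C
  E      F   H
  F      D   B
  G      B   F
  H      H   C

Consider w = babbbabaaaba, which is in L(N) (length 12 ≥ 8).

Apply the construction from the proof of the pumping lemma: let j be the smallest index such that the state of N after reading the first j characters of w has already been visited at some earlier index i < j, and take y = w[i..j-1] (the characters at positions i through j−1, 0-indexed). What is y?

bb

State sequence: A -b-> E -a-> F -b-> B -b-> F -b-> B -a-> E -b-> H -a-> H -a-> H -a-> H -b-> C -a-> A
First repeat at step 4: F was already visited.

So i = 2, j = 4, giving x = w[0:2] = ba, y = w[2:4] = bb, z = w[4:12] = babaaaba.
Check: |xy| = 4 ≤ 8 and |y| = 2 ≥ 1. Reading y takes N from F back to F, so every xyⁱz is accepted.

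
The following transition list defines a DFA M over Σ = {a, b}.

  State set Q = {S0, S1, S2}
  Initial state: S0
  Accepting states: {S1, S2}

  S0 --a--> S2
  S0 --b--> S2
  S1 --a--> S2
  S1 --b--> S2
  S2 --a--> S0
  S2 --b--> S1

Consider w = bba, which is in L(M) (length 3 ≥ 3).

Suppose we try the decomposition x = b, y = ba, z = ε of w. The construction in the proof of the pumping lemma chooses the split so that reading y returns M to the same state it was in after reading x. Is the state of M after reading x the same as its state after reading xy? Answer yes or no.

yes

State sequence: S0 -b-> S2 -b-> S1 -a-> S2

After x (step 1): S2. After xy (step 3): S2.
They match, so y = ba drives M around a cycle from S2 back to itself; pumping y any number of times keeps M in S2 before reading z, and xyⁱz ∈ L(M) for every i ≥ 0.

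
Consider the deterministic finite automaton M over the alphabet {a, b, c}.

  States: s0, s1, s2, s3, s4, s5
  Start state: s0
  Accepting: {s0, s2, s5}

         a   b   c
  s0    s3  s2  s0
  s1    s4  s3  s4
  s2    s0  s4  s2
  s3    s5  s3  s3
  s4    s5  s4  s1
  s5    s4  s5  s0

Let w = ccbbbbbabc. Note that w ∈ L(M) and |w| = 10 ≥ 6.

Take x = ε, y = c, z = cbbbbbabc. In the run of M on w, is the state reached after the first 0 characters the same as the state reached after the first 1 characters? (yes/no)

Run of M on the first 1 characters of w = c:
  step 0: s0  (start)
  step 1: s0  (read c: s0→s0)

After x (step 0): s0. After xy (step 1): s0.
They match, so y = c drives M around a cycle from s0 back to itself; pumping y any number of times keeps M in s0 before reading z, and xyⁱz ∈ L(M) for every i ≥ 0.

yes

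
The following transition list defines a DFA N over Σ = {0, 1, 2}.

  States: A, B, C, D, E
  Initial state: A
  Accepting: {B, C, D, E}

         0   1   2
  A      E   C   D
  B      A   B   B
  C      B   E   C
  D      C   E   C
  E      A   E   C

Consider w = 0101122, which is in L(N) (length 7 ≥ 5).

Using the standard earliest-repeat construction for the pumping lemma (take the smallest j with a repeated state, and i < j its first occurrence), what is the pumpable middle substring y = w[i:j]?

Run of N on w = 0 1 0 1 1 2 2:
  step 0: A  (start)
  step 1: E  (read 0: A→E)
  step 2: E  (read 1: E→E)   ← first repeat (E seen earlier)
  step 3: A  (read 0: E→A)
  step 4: C  (read 1: A→C)
  step 5: E  (read 1: C→E)
  step 6: C  (read 2: E→C)
  step 7: C  (read 2: C→C)

So i = 1, j = 2, giving x = w[0:1] = 0, y = w[1:2] = 1, z = w[2:7] = 01122.
Check: |xy| = 2 ≤ 5 and |y| = 1 ≥ 1. Reading y takes N from E back to E, so every xyⁱz is accepted.

1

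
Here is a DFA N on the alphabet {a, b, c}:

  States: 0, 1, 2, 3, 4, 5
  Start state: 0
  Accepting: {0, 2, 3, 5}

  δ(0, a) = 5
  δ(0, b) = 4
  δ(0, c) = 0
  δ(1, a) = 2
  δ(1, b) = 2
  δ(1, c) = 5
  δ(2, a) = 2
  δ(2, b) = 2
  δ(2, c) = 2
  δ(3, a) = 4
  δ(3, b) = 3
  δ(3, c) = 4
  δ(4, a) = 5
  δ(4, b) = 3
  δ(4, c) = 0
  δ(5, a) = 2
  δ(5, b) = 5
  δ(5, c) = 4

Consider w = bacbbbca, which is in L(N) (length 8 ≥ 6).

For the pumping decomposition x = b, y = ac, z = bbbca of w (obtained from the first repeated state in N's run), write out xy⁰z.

xy⁰z = xz = b·bbbca = bbbbca.
Reading y = ac takes N from 4 back to 4, so after x the machine is still in 4, and z then leads to the accepting state 5. Hence bbbbca ∈ L(N).

bbbbca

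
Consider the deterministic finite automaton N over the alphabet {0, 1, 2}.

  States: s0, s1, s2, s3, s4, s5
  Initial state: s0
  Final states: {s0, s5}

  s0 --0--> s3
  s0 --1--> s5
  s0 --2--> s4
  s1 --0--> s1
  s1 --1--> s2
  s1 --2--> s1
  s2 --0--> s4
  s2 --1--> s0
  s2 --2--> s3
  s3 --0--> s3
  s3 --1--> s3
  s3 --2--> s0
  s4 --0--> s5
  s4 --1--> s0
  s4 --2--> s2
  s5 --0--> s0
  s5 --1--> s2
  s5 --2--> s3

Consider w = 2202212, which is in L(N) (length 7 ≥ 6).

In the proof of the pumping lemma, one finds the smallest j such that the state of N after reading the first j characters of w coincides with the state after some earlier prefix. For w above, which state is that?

s4

Run of N on w = 2 2 0 2 2 1 2:
  step 0: s0  (start)
  step 1: s4  (read 2: s0→s4)
  step 2: s2  (read 2: s4→s2)
  step 3: s4  (read 0: s2→s4)   ← first repeat (s4 seen earlier)
  step 4: s2  (read 2: s4→s2)
  step 5: s3  (read 2: s2→s3)
  step 6: s3  (read 1: s3→s3)
  step 7: s0  (read 2: s3→s0)

The earliest repeat is at step j = 3: N is in s4, which it already visited at step i = 1.
The DFA has 6 states, so the proof of the pumping lemma guarantees a repeated state among the first 6+1 visited; the segment between the two visits is the pumpable y.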